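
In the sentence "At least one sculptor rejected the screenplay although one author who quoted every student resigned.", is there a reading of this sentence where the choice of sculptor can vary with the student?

The described interpretation is the *every student* > *at least one sculptor* scoping.
Structurally, *every student* is inside the relative clause *who quoted every student*, which is itself inside the adjunct *although one author who quoted every student resigned*.
Both the relative clause and the enclosing adjunct are scope islands; QR cannot cross either.
*every student* is confined to the island and cannot take scope over *at least one sculptor*.
(Only the surface reading survives: one fixed sculptor with respect to all the relevant students.)

No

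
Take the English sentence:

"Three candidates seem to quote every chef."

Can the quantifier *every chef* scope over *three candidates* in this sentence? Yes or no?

Yes

*every chef* is inside a raising infinitive, which is transparent to QR (no CP barrier), so it behaves as a matrix argument.
Clause-internal QR can adjoin the lower DP above the subject, yielding the inverse reading.
The sentence is scopally ambiguous between *three candidates* > *every chef* and *every chef* > *three candidates*.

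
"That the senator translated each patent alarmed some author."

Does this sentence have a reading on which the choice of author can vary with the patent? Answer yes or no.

No

The described interpretation is the *each patent* > *some author* scoping.
*each patent* occurs within the sentential subject *that the senator translated each patent*.
The Sentential Subject Constraint rules out raising the quantifier out of the that-clause subject.
So *each patent* cannot raise to a position above *some author*.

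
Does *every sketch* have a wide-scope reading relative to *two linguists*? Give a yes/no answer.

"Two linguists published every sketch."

*every sketch* is the matrix object and *two linguists* the matrix subject; the two are clausemates.
Ordinary QR to a clause-peripheral position gives the wide-scope LF for the lower DP.

Yes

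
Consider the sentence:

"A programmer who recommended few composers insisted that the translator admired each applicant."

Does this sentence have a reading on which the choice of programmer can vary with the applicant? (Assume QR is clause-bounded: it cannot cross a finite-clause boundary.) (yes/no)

No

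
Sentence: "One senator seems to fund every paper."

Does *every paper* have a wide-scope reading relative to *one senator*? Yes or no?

Yes

Infinitival complements of raising predicates do not block QR; *every paper* and *one senator* are effectively clausemates.
Ordinary QR to a clause-peripheral position gives the wide-scope LF for the lower DP.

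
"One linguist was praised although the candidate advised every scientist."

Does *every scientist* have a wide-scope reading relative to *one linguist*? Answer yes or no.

No

The DP *every scientist* is contained in the adjunct clause *although the candidate advised every scientist*.
Adverbial clauses are not L-marked, so they are barriers for QR — the quantifier cannot escape the adjunct.
The inverse ordering *every scientist* > *one linguist* is therefore underivable.
(Only the surface reading survives: one fixed linguist with respect to all the relevant scientists.)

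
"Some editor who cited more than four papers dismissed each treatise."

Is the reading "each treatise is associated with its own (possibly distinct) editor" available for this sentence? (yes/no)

The described interpretation is the *each treatise* > *some editor* scoping.
The RC *who cited more than four papers* is an island, but *each treatise* is not inside it — it is the matrix object, a clausemate of *some editor*.
No island intervenes, so both surface and inverse scope are derivable.

Yes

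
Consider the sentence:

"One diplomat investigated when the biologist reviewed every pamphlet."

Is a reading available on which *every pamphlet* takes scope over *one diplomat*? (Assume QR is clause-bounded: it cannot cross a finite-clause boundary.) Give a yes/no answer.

The target quantifier *every pamphlet* is part of the embedded question *when the biologist reviewed every pamphlet*.
The wh-island constraint blocks QR out of an embedded interrogative.
So *every pamphlet* cannot raise high enough to outscope *one diplomat*; only the surface ordering *one diplomat* > *every pamphlet* is available.
(Only the surface reading survives: one fixed diplomat with respect to all the relevant pamphlets.)

No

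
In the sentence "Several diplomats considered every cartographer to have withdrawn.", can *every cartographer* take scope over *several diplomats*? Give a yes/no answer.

*every cartographer* is an ECM subject; ECM complements are not islands, and the embedded quantifier may take matrix scope.
Since no island is crossed, the inverse ordering is licensed alongside surface scope.
The sentence is scopally ambiguous between *several diplomats* > *every cartographer* and *every cartographer* > *several diplomats*.

Yes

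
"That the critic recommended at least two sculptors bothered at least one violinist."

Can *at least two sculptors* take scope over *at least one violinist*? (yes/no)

No

*at least two sculptors* occurs within the sentential subject *that the critic recommended at least two sculptors*.
The subject-island constraint blocks QR out of a clausal subject.
There is no licit LF on which *at least two sculptors* c-commands *at least one violinist*.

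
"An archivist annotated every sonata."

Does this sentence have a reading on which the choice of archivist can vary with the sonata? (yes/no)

Yes

This is the *every sonata* > *an archivist* reading.
*every sonata* is the matrix object and *an archivist* the matrix subject; the two are clausemates.
No island intervenes, so both surface and inverse scope are derivable.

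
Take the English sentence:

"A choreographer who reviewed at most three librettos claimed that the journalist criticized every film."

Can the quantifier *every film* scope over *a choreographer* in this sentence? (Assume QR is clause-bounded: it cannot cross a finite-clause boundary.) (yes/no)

No

*every film* is embedded in the finite complement clause *that the journalist criticized every film*.
Under clause-bounded QR, a quantifier in an embedded finite clause cannot raise into the matrix clause.
Hence only narrow scope for *every film* (under *a choreographer*) survives.
(Only the surface reading survives: one fixed choreographer with respect to all the relevant films.)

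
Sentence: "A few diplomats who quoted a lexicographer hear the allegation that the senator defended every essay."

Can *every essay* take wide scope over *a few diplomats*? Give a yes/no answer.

The DP *every essay* is contained in the complex NP *the allegation that the senator defended every essay*.
Since the clause is the complement of a nominal head, the CNPC blocks scope extraction.
So the wide-scope reading for *every essay* is blocked.

No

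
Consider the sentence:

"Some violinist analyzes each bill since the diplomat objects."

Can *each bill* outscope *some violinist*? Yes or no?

*each bill* is a matrix argument; the adjunct is an island but the target quantifier is outside it.
Since no island is crossed, the inverse ordering is licensed alongside surface scope.
So *each bill* > *some violinist* is among the available readings.

Yes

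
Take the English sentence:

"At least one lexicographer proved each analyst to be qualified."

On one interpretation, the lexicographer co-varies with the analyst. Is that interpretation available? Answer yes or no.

The described interpretation is the *each analyst* > *at least one lexicographer* scoping.
The ECM infinitive is scope-transparent — *each analyst* is free to raise above *at least one lexicographer*.
Clause-internal QR can adjoin the lower DP above the subject, yielding the inverse reading.

Yes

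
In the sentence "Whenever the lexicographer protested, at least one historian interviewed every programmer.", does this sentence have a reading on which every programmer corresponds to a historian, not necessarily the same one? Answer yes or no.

The described interpretation is the *every programmer* > *at least one historian* scoping.
*every programmer* is a matrix argument; the adjunct is an island but the target quantifier is outside it.
With no island boundary between them, the object can take inverse scope over the subject via ordinary QR within the clause.
So *every programmer* > *at least one historian* is among the available readings.

Yes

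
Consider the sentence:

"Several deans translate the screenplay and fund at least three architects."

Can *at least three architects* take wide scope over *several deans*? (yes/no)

No

*at least three architects* sits inside one conjunct of the coordinate structure (*fund at least three architects*).
A quantifier cannot raise out of one conjunct of a coordination across the whole coordinate structure — the CSC applies to QR.
Hence only narrow scope for *at least three architects* (under *several deans*) survives.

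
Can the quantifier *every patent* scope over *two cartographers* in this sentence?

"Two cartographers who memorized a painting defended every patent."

The RC *who memorized a painting* is an island, but *every patent* is not inside it — it is the matrix object, a clausemate of *two cartographers*.
Nothing blocks QR of the lower DP to a position above the higher one, so inverse scope is available.
So *every patent* > *two cartographers* is among the available readings.

Yes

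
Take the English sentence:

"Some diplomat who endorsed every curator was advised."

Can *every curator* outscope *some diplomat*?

No

Structurally, *every curator* is inside the relative clause *who endorsed every curator*.
The relative clause forms an island for QR, so the quantifier is confined to the head noun's restrictor.
So *every curator* cannot raise to a position above *some diplomat*.
(Only the surface reading survives: one fixed diplomat with respect to all the relevant curators.)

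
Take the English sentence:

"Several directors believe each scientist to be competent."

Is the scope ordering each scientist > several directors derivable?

The ECM infinitive is scope-transparent — *each scientist* is free to raise above *several directors*.
Ordinary QR to a clause-peripheral position gives the wide-scope LF for the lower DP.
Both orderings are possible: *several directors* > *each scientist* and *each scientist* > *several directors*.

Yes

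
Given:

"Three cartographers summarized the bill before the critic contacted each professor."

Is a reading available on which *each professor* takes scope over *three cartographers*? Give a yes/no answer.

Structurally, *each professor* is inside the adjunct clause *before the critic contacted each professor*.
The adjunct-island constraint bars QR out of an adverbial clause.
There is no licit LF on which *each professor* c-commands *three cartographers*.

No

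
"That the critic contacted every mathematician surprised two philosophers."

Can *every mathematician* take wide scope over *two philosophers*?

No

The DP *every mathematician* is contained in the sentential subject *that the critic contacted every mathematician*.
The Sentential Subject Constraint rules out raising the quantifier out of the that-clause subject.
So the wide-scope reading for *every mathematician* is blocked.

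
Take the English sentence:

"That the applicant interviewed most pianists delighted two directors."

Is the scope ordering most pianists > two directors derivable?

No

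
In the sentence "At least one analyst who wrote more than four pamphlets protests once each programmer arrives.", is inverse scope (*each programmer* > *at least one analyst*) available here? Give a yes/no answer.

No

The target quantifier *each programmer* is part of the adjunct clause *once each programmer arrives*.
Since the clause is an adjunct (not a complement), the Adjunct Condition blocks QR across its edge.
So *each programmer* cannot raise high enough to outscope *at least one analyst*; only the surface ordering *at least one analyst* > *each programmer* is available.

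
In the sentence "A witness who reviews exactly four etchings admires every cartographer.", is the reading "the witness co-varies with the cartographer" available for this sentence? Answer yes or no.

That reading corresponds to *every cartographer* > *a witness*.
Although the sentence contains a relative clause (*who reviews exactly four etchings*), *every cartographer* is outside it, in the matrix VP.
Since no island is crossed, the inverse ordering is licensed alongside surface scope.

Yes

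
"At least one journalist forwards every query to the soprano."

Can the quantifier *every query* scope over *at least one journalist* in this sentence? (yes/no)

*at least one journalist* and *every query* are co-arguments of the matrix verb, with nothing but a clause-internal boundary between them.
Nothing blocks QR of the lower DP to a position above the higher one, so inverse scope is available.
So *every query* > *at least one journalist* is among the available readings.

Yes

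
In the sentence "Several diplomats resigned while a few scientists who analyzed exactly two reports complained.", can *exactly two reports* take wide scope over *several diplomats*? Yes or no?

No

*exactly two reports* is embedded in the relative clause *who analyzed exactly two reports*, which is itself inside the adjunct *while a few scientists who analyzed exactly two reports complained*.
The quantifier would have to escape first the RC and then the adjunct — two independent island violations.
So *exactly two reports* cannot raise high enough to outscope *several diplomats*; only the surface ordering *several diplomats* > *exactly two reports* is available.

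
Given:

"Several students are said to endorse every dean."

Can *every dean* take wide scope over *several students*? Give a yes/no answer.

*every dean* is the object of the infinitival complement of a raising predicate; raising infinitives are transparent for QR, so the two DPs are in effect clausemates.
With no island boundary between them, the object can take inverse scope over the subject via ordinary QR within the clause.
Both orderings are possible: *several students* > *every dean* and *every dean* > *several students*.

Yes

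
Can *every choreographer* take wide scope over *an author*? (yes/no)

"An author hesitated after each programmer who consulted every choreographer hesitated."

The DP *every choreographer* is contained in the relative clause *who consulted every choreographer*, which is itself inside the adjunct *after each programmer who consulted every choreographer hesitated*.
The quantifier would have to escape first the RC and then the adjunct — two independent island violations.
So *every choreographer* cannot raise high enough to outscope *an author*; only the surface ordering *an author* > *every choreographer* is available.
(Only the surface reading survives: one fixed author with respect to all the relevant choreographers.)

No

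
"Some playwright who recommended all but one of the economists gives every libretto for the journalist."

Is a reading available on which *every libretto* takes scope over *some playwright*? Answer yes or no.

Yes

The RC *who recommended all but one of the economists* is an island, but *every libretto* is not inside it — it is the matrix object, a clausemate of *some playwright*.
Ordinary QR to a clause-peripheral position gives the wide-scope LF for the lower DP.
So *every libretto* > *some playwright* is among the available readings.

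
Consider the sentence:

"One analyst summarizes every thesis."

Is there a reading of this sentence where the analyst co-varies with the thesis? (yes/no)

Yes

This is the *every thesis* > *one analyst* reading.
*every thesis* is the matrix object and *one analyst* the matrix subject; the two are clausemates.
No island intervenes, so both surface and inverse scope are derivable.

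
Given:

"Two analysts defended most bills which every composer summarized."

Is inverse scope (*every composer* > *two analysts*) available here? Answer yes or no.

No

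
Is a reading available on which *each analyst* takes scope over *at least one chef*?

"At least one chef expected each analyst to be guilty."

ECM infinitives lack a CP barrier, so *each analyst* can QR over the matrix subject *at least one chef*.
No island intervenes, so both surface and inverse scope are derivable.

Yes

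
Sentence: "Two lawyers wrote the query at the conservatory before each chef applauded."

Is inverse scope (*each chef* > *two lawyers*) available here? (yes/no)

Structurally, *each chef* is inside the adjunct clause *before each chef applauded*.
Adjuncts are opaque for quantifier raising; a quantifier in an adjunct stays inside it.
So *each chef* cannot raise to a position above *two lawyers*.

No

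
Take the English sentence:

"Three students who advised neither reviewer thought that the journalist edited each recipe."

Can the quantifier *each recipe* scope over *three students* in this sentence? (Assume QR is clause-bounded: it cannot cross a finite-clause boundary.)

No

Structurally, *each recipe* is inside the finite complement clause *that the journalist edited each recipe*.
Finite CP is the ceiling for QR here, by assumption.
So *each recipe* cannot raise high enough to outscope *three students*; only the surface ordering *three students* > *each recipe* is available.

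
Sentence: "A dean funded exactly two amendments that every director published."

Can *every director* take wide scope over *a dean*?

No

*every director* is embedded in the relative clause *that every director published* modifying *exactly two amendments*.
A relative clause is a scope island — quantifier raising cannot cross its boundary.
*every director* is confined to the island and cannot take scope over *a dean*.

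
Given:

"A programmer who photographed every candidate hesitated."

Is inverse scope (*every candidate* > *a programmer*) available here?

The DP *every candidate* is contained in the relative clause *who photographed every candidate*.
A relative clause is a scope island — quantifier raising cannot cross its boundary.
*every candidate* > *a programmer* would require crossing that boundary, which is illicit.

No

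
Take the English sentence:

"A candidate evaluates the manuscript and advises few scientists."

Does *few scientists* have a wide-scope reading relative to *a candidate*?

*few scientists* occurs within one conjunct of the coordinate structure (*advises few scientists*).
Coordinate structures are islands for non-across-the-board movement, QR included.
*few scientists* > *a candidate* would require crossing that boundary, which is illicit.
(Only the surface reading survives: one fixed candidate with respect to all the relevant scientists.)

No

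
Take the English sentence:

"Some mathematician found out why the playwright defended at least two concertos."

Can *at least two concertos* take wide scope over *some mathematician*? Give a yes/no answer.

No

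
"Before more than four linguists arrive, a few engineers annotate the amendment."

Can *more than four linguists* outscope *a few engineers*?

The target quantifier *more than four linguists* is part of the adjunct clause *before more than four linguists arrive*.
Adverbial clauses are not L-marked, so they are barriers for QR — the quantifier cannot escape the adjunct.
There is no licit LF on which *more than four linguists* c-commands *a few engineers*.

No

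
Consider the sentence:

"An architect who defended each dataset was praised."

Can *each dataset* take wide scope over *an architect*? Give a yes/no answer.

The target quantifier *each dataset* is part of the relative clause *who defended each dataset*.
Relative clauses are scope islands: a quantifier cannot QR out of a relative clause to take scope in the matrix clause.
*each dataset* > *an architect* would require crossing that boundary, which is illicit.

No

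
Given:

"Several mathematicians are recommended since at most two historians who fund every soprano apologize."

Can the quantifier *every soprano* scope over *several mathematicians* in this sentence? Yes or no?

No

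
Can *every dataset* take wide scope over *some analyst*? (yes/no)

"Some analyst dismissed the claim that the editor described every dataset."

No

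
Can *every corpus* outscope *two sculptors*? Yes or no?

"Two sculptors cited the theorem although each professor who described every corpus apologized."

Structurally, *every corpus* is inside the relative clause *who described every corpus*, which is itself inside the adjunct *although each professor who described every corpus apologized*.
Two island boundaries intervene — the relative clause and the adjunct. Either alone would block QR.
*every corpus* is confined to the island and cannot take scope over *two sculptors*.

No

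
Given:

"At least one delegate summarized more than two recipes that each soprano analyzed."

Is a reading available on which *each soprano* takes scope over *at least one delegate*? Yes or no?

Structurally, *each soprano* is inside the relative clause *that each soprano analyzed* modifying *more than two recipes*.
Relative clauses block scope extraction: QR cannot target a position outside the modified NP.
So *each soprano* cannot raise to a position above *at least one delegate*.

No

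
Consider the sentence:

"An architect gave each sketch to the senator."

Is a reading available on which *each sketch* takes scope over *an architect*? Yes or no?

Yes

*each sketch* and *an architect* are in the same minimal clause.
Nothing blocks QR of the lower DP to a position above the higher one, so inverse scope is available.
Both orderings are possible: *an architect* > *each sketch* and *each sketch* > *an architect*.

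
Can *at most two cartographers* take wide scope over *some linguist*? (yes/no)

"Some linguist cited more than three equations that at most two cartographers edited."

No

*at most two cartographers* is embedded in the relative clause *that at most two cartographers edited* modifying *more than three equations*.
QR out of a relative clause is ruled out by the relative-clause island constraint.
The inverse ordering *at most two cartographers* > *some linguist* is therefore underivable.
(Only the surface reading survives: one fixed linguist with respect to all the relevant cartographers.)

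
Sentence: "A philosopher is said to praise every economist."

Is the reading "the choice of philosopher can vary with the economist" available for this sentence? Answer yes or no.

Yes

That reading corresponds to *every economist* > *a philosopher*.
The matrix predicate is a raising verb, whose infinitival complement is not a scope island — *every economist* can QR into the matrix clause.
With no island boundary between them, the object can take inverse scope over the subject via ordinary QR within the clause.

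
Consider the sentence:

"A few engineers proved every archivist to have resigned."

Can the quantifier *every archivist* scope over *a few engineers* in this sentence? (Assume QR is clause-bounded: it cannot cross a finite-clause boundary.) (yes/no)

Yes

*every archivist* is an ECM subject; ECM complements are not islands, and the embedded quantifier may take matrix scope.
No island intervenes, so both surface and inverse scope are derivable.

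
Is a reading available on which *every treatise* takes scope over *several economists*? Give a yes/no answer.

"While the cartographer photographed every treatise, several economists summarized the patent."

No

Structurally, *every treatise* is inside the adjunct clause *while the cartographer photographed every treatise*.
Adjunct clauses are scope islands: a quantifier inside an adjunct cannot raise into the matrix clause.
So the wide-scope reading for *every treatise* is blocked.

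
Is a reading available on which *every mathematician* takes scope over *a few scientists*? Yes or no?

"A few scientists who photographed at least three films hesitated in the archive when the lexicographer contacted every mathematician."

No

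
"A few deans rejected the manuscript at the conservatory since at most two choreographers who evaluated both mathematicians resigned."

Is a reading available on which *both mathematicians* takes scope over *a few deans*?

The target quantifier *both mathematicians* is part of the relative clause *who evaluated both mathematicians*, which is itself inside the adjunct *since at most two choreographers who evaluated both mathematicians resigned*.
The quantifier would have to escape first the RC and then the adjunct — two independent island violations.
So *both mathematicians* cannot raise high enough to outscope *a few deans*; only the surface ordering *a few deans* > *both mathematicians* is available.

No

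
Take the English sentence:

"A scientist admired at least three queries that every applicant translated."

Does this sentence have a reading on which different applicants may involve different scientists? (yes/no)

No

The described interpretation is the *every applicant* > *a scientist* scoping.
*every applicant* is embedded in the relative clause *that every applicant translated* modifying *at least three queries*.
Relative clauses are scope islands: a quantifier cannot QR out of a relative clause to take scope in the matrix clause.
*every applicant* > *a scientist* would require crossing that boundary, which is illicit.
(Only the surface reading survives: one fixed scientist with respect to all the relevant applicants.)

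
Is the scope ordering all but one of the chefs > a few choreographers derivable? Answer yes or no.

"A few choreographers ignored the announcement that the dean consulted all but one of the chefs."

No

Structurally, *all but one of the chefs* is inside the complex NP *the announcement that the dean consulted all but one of the chefs*.
Since the clause is the complement of a nominal head, the CNPC blocks scope extraction.
*all but one of the chefs* > *a few choreographers* would require crossing that boundary, which is illicit.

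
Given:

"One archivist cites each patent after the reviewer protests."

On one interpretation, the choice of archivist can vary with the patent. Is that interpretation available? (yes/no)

Yes

The paraphrase describes the scope ordering *each patent* > *one archivist*.
Although there is an adjunct clause, *each patent* is in the main clause, not inside the adjunct.
QR within a single clause is free, so the lower quantifier may take scope over the higher one.
Both orderings are possible: *one archivist* > *each patent* and *each patent* > *one archivist*.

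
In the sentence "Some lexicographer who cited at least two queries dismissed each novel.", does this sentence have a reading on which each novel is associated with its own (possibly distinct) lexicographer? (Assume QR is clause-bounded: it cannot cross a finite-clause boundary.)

The paraphrase describes the scope ordering *each novel* > *some lexicographer*.
The RC *who cited at least two queries* is an island, but *each novel* is not inside it — it is the matrix object, a clausemate of *some lexicographer*.
QR within a single clause is free, so the lower quantifier may take scope over the higher one.

Yes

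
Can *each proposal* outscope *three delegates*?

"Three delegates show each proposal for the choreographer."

Yes

Both DPs are arguments of the same predicate; there is no clause or island boundary between them.
Nothing blocks QR of the lower DP to a position above the higher one, so inverse scope is available.
Both orderings are possible: *three delegates* > *each proposal* and *each proposal* > *three delegates*.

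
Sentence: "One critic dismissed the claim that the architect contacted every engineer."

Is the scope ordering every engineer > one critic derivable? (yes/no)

No

*every engineer* occurs within the complex NP *the claim that the architect contacted every engineer*.
Since the clause is the complement of a nominal head, the CNPC blocks scope extraction.
There is no licit LF on which *every engineer* c-commands *one critic*.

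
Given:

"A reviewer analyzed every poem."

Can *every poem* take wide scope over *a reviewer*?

*every poem* and *a reviewer* are in the same minimal clause.
With no island boundary between them, the object can take inverse scope over the subject via ordinary QR within the clause.

Yes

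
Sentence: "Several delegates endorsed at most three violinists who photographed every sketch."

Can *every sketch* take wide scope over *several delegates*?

No

Structurally, *every sketch* is inside the relative clause *who photographed every sketch* modifying *at most three violinists*.
QR out of a relative clause is ruled out by the relative-clause island constraint.
*every sketch* is confined to the island and cannot take scope over *several delegates*.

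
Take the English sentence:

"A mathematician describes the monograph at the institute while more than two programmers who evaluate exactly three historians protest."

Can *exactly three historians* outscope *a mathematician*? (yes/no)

*exactly three historians* is embedded in the relative clause *who evaluate exactly three historians*, which is itself inside the adjunct *while more than two programmers who evaluate exactly three historians protest*.
Two island boundaries intervene — the relative clause and the adjunct. Either alone would block QR.
Hence only narrow scope for *exactly three historians* (under *a mathematician*) survives.
(Only the surface reading survives: one fixed mathematician with respect to all the relevant historians.)

No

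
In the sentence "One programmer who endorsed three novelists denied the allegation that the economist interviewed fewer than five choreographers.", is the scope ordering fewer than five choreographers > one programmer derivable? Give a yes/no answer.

*fewer than five choreographers* occurs within the complex NP *the allegation that the economist interviewed fewer than five choreographers*.
The Complex NP Constraint bars QR out of the complement clause of a noun.
So *fewer than five choreographers* cannot raise to a position above *one programmer*.
(Only the surface reading survives: one fixed programmer with respect to all the relevant choreographers.)

No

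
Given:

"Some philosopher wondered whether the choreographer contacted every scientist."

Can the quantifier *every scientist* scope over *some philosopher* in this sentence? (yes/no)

Structurally, *every scientist* is inside the embedded question *whether the choreographer contacted every scientist*.
Embedded wh-clauses are opaque for QR, so the quantifier stays inside the question.
Hence only narrow scope for *every scientist* (under *some philosopher*) survives.
(Only the surface reading survives: one fixed philosopher with respect to all the relevant scientists.)

No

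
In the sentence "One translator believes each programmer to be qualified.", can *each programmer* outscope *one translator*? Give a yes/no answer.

Yes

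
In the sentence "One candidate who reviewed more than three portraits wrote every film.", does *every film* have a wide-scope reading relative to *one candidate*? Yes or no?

The RC *who reviewed more than three portraits* is an island, but *every film* is not inside it — it is the matrix object, a clausemate of *one candidate*.
Since no island is crossed, the inverse ordering is licensed alongside surface scope.
The sentence is scopally ambiguous between *one candidate* > *every film* and *every film* > *one candidate*.

Yes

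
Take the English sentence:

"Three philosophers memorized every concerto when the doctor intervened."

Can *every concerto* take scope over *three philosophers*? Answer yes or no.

Yes

*every concerto* is a matrix argument; the adjunct is an island but the target quantifier is outside it.
No island intervenes, so both surface and inverse scope are derivable.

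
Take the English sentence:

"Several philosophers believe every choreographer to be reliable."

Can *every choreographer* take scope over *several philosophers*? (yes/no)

Yes

This is an ECM construction: *every choreographer* is the infinitival subject, Case-marked by the matrix verb, and the infinitive is transparent for QR.
With no island boundary between them, the object can take inverse scope over the subject via ordinary QR within the clause.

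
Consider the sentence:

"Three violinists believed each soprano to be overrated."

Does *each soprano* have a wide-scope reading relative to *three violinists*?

*each soprano* is the subject of an ECM infinitive — the infinitival complement of an ECM verb is not a scope island, so *each soprano* can raise into the matrix clause.
Since no island is crossed, the inverse ordering is licensed alongside surface scope.

Yes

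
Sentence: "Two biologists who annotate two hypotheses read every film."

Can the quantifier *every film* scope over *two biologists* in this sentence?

Yes

Although the sentence contains a relative clause (*who annotate two hypotheses*), *every film* is outside it, in the matrix VP.
With no island boundary between them, the object can take inverse scope over the subject via ordinary QR within the clause.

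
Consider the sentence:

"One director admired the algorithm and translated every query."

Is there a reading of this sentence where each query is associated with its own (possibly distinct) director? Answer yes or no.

No

The described interpretation is the *every query* > *one director* scoping.
*every query* sits inside one conjunct of the coordinate structure (*translated every query*).
QR out of a conjunct would have to apply non-ATB, which the CSC forbids.
So the wide-scope reading for *every query* is blocked.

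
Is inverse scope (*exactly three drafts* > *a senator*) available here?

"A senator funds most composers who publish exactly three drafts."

No

The target quantifier *exactly three drafts* is part of the relative clause *who publish exactly three drafts* modifying *most composers*.
A relative clause is a scope island — quantifier raising cannot cross its boundary.
Hence only narrow scope for *exactly three drafts* (under *a senator*) survives.
(Only the surface reading survives: one fixed senator with respect to all the relevant drafts.)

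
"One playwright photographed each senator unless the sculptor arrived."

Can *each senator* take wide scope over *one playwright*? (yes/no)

Neither queried DP is inside the adjunct, so the adjunct-island constraint does not apply.
With no island boundary between them, the object can take inverse scope over the subject via ordinary QR within the clause.
The sentence is scopally ambiguous between *one playwright* > *each senator* and *each senator* > *one playwright*.

Yes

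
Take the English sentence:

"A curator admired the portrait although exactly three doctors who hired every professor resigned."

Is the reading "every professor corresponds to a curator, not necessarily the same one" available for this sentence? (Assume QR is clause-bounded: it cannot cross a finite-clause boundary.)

No

That reading corresponds to *every professor* > *a curator*.
*every professor* is embedded in the relative clause *who hired every professor*, which is itself inside the adjunct *although exactly three doctors who hired every professor resigned*.
Two island boundaries intervene — the relative clause and the adjunct. Either alone would block QR.
*every professor* is confined to the island and cannot take scope over *a curator*.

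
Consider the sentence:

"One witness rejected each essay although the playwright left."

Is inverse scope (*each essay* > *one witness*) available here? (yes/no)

Yes

*each essay* is a matrix argument; the adjunct is an island but the target quantifier is outside it.
No island intervenes, so both surface and inverse scope are derivable.
The sentence is scopally ambiguous between *one witness* > *each essay* and *each essay* > *one witness*.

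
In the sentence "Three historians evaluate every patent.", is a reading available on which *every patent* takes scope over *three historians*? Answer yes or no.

Yes

*three historians* and *every patent* are co-arguments of the matrix verb, with nothing but a clause-internal boundary between them.
QR within a single clause is free, so the lower quantifier may take scope over the higher one.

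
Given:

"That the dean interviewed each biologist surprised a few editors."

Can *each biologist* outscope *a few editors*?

The target quantifier *each biologist* is part of the sentential subject *that the dean interviewed each biologist*.
Subjects — clausal subjects included — are islands for extraction, and QR is no exception.
So *each biologist* cannot raise to a position above *a few editors*.

No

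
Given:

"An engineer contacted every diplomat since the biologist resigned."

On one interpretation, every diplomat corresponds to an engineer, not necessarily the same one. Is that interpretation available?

The paraphrase describes the scope ordering *every diplomat* > *an engineer*.
The adjunct clause does not contain *every diplomat*, which is the matrix object.
Clause-internal QR can adjoin the lower DP above the subject, yielding the inverse reading.

Yes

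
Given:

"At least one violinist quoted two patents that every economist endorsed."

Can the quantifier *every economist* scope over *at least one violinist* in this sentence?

The target quantifier *every economist* is part of the relative clause *that every economist endorsed* modifying *two patents*.
Quantifiers inside a relative clause are trapped there; the RC boundary blocks QR.
So the wide-scope reading for *every economist* is blocked.
(Only the surface reading survives: one fixed violinist with respect to all the relevant economists.)

No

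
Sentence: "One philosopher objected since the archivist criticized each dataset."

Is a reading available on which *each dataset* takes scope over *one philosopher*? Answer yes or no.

*each dataset* is embedded in the adjunct clause *since the archivist criticized each dataset*.
The adjunct-island constraint bars QR out of an adverbial clause.
*each dataset* > *one philosopher* would require crossing that boundary, which is illicit.
(Only the surface reading survives: one fixed philosopher with respect to all the relevant datasets.)

No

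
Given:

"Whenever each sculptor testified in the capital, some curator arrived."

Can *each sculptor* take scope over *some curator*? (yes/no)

No

*each sculptor* occurs within the adjunct clause *whenever each sculptor testified in the capital*.
Adjunct clauses are scope islands: a quantifier inside an adjunct cannot raise into the matrix clause.
*each sculptor* is confined to the island and cannot take scope over *some curator*.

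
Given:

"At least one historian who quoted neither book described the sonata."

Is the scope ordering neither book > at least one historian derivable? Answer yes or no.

The target quantifier *neither book* is part of the relative clause *who quoted neither book*.
The relative clause forms an island for QR, so the quantifier is confined to the head noun's restrictor.
The inverse ordering *neither book* > *at least one historian* is therefore underivable.
(Only the surface reading survives: one fixed historian with respect to all the relevant books.)

No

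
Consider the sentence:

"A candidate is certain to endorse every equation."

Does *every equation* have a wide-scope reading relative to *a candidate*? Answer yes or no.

The matrix predicate is a raising verb, whose infinitival complement is not a scope island — *every equation* can QR into the matrix clause.
Since no island is crossed, the inverse ordering is licensed alongside surface scope.
So *every equation* > *a candidate* is among the available readings.

Yes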